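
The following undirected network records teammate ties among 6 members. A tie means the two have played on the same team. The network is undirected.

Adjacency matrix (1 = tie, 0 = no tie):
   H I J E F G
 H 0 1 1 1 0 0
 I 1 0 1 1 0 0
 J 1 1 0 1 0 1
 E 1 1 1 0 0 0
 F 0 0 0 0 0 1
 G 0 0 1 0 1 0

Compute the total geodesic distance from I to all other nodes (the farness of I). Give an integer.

8

Distances from I: E:1, F:3, G:2, H:1, J:1.
Sum = 1 + 3 + 2 + 1 + 1 = 8.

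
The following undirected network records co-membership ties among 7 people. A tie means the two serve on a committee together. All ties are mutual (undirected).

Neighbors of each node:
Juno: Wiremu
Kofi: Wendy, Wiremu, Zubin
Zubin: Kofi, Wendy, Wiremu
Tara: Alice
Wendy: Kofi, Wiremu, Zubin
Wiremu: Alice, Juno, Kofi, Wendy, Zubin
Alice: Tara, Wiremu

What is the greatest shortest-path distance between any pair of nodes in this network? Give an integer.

3

Eccentricity of each node (its greatest distance to any other): Alice:2, Juno:3, Kofi:3, Tara:3, Wendy:3, Wiremu:2, Zubin:3.
The maximum eccentricity is 3, realized for instance by the pair Juno–Tara via Juno – Wiremu – Alice – Tara. So the diameter is 3.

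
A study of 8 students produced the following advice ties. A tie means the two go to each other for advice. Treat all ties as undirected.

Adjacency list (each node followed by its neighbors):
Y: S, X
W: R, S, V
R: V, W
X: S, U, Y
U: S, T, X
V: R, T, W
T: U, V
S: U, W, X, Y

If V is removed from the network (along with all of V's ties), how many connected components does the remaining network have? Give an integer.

V's neighbors (R, T, and W) remain reachable from one another through other ties, so the rest of the network stays in one piece.

1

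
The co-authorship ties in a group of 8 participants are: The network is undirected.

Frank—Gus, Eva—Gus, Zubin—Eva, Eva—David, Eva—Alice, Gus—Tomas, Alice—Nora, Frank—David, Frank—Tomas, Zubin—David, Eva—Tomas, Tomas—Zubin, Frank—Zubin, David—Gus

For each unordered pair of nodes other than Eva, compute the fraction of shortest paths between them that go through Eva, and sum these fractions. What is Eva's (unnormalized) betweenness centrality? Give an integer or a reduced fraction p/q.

Pairs whose geodesics pass through Eva — Nora–Frank: 4/4; Nora–Zubin: 1; Nora–Tomas: 1; Nora–Gus: 1; Nora–David: 1; Alice–Frank: 4/4; Alice–Zubin: 1; Alice–Tomas: 1; Alice–Gus: 1; Alice–David: 1; Zubin–Gus: 1/4; Tomas–David: 1/4.
All other pairs contribute 0.
Summing the contributions gives betweenness(Eva) = 21/2.

21/2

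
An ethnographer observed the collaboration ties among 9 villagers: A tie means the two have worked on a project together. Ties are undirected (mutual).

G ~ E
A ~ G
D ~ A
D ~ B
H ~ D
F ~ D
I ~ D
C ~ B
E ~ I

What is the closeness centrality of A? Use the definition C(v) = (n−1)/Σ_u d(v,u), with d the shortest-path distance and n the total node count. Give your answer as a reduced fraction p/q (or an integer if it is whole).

Distances from A: B:2, C:3, D:1, E:2, F:2, G:1, H:2, I:2. Sum = 15.
n = 9, so closeness = 8/15.

8/15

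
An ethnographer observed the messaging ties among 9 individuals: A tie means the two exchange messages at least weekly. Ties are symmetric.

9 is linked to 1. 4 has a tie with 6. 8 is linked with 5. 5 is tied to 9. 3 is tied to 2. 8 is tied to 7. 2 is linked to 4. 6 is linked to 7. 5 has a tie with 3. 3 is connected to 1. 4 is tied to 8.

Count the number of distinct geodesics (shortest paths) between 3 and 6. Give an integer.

The shortest distance is 3, and the only length-3 path is 3–2–4–6. So there is exactly 1 shortest path.

1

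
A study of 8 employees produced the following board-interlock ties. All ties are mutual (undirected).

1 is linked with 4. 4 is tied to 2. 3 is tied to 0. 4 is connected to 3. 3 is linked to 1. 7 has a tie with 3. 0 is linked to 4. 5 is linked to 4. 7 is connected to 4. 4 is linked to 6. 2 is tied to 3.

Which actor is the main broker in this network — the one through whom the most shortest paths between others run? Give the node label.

Unnormalized betweenness of each node: 0:0, 1:0, 2:0, 3:3, 4:14, 5:0, 6:0, 7:0.
4 has the largest value, 14, making it the main broker — the node through which the most shortest paths run.

4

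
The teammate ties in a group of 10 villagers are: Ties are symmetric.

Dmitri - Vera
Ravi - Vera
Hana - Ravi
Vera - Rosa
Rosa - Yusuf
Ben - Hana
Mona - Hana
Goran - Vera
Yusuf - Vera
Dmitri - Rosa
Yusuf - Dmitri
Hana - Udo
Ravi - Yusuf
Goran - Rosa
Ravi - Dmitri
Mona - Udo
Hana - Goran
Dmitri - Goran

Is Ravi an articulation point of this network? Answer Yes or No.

Even without Ravi, every remaining node can still reach every other (the residual graph is connected), so Ravi is not a cut vertex.

No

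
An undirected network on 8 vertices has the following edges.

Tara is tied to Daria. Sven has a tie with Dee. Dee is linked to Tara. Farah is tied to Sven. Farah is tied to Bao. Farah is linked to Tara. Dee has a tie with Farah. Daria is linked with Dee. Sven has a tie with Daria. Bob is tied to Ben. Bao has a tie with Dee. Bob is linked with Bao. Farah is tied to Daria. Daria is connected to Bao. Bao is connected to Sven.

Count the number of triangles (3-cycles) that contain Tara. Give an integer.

3

Tara's neighbors: Daria, Dee, and Farah.
Neighbor pairs that are themselves tied: Tara–Daria–Dee; Tara–Daria–Farah; Tara–Dee–Farah. Each forms one triangle with Tara, for 3 in total.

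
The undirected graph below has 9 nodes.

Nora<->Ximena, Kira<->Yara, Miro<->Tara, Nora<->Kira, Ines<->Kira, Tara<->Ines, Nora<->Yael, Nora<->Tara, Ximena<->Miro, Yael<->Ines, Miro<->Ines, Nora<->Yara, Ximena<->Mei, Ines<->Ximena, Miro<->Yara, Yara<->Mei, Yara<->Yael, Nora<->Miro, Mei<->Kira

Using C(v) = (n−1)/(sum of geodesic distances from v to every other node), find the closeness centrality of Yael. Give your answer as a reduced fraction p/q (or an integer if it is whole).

8/13

Distances from Yael: Ines:1, Kira:2, Mei:2, Miro:2, Nora:1, Tara:2, Ximena:2, Yara:1. Sum = 13.
n = 9, so closeness = 8/13.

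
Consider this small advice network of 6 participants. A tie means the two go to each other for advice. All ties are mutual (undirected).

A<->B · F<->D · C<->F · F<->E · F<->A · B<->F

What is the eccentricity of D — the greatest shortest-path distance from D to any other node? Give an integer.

2

Distances from D: A:2, B:2, C:2, E:2, F:1.
The largest is 2 (to A, E, B, and C), so the eccentricity of D is 2.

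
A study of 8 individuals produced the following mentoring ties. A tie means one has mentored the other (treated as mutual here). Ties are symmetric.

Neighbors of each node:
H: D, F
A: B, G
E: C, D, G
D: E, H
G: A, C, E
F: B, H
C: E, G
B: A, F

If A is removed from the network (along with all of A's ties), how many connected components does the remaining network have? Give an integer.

1

A's neighbors (B and G) remain reachable from one another through other ties, so the rest of the network stays in one piece.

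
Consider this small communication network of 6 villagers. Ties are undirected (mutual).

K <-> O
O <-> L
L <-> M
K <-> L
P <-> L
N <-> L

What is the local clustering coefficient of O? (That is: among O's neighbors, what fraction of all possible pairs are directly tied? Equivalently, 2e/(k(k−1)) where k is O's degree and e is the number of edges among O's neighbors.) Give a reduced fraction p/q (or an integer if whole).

O's neighbors: K and L (k = 2).
Possible neighbor pairs: C(2,2) = 1. Edges among them: K–L → e = 1.
Clustering(O) = 1/1.

1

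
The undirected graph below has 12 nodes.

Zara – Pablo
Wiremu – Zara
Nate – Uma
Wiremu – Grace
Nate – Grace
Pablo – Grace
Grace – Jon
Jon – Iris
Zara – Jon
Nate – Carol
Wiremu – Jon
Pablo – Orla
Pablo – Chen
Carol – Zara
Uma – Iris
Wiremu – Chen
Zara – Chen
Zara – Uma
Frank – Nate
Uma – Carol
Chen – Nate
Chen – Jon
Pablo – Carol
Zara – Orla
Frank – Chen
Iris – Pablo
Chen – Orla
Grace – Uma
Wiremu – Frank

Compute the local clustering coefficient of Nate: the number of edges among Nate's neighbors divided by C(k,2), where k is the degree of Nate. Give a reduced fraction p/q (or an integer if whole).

3/10

Nate's neighbors: Carol, Chen, Frank, Grace, and Uma (k = 5).
Possible neighbor pairs: C(5,2) = 10. Edges among them: Carol–Uma, Chen–Frank, Grace–Uma → e = 3.
Clustering(Nate) = 3/10.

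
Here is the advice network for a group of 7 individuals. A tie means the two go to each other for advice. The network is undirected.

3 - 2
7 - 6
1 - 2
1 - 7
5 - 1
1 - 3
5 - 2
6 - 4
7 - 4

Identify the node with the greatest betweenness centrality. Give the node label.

Unnormalized betweenness of each node: 1:19/2, 2:1/2, 3:0, 4:0, 5:0, 6:0, 7:8.
1 has the largest value, 19/2, making it the main broker — the node through which the most shortest paths run.

1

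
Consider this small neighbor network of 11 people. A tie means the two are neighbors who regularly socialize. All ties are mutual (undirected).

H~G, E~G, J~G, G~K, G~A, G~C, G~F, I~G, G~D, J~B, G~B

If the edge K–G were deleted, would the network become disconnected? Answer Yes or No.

Yes

Without the K–G edge there is no alternate route between K and G, so the network disconnects. It is a bridge.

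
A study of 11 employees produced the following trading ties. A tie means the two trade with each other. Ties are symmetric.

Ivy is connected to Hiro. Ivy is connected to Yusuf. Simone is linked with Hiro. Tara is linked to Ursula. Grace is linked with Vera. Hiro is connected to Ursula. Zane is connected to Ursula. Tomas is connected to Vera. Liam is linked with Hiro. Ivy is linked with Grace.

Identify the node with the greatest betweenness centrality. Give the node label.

Hiro

Unnormalized betweenness of each node: Grace:16, Hiro:32, Ivy:27, Liam:0, Simone:0, Tara:0, Tomas:0, Ursula:17, Vera:9, Yusuf:0, Zane:0.
Hiro has the largest value, 32, making it the main broker — the node through which the most shortest paths run.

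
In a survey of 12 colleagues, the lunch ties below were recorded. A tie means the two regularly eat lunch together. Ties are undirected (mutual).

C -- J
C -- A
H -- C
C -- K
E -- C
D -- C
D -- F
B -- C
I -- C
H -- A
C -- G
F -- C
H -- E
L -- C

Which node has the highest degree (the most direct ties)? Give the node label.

Degrees — A:2, B:1, C:11, D:2, E:2, F:2, G:1, H:3, I:1, J:1, K:1, L:1.
The maximum is 11, attained only by C.

C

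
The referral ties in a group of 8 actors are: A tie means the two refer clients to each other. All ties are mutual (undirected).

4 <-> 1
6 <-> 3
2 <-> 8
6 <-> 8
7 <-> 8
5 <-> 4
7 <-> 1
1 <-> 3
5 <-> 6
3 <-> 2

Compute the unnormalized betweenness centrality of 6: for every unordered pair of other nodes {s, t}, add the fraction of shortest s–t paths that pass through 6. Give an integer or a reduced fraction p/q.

9/2

Pairs whose geodesics pass through 6 — 5–7: 1/2; 5–8: 1; 5–2: 2/2; 5–3: 1; 4–8: 1/2; 8–3: 1/2.
All other pairs contribute 0.
Summing the contributions gives betweenness(6) = 9/2.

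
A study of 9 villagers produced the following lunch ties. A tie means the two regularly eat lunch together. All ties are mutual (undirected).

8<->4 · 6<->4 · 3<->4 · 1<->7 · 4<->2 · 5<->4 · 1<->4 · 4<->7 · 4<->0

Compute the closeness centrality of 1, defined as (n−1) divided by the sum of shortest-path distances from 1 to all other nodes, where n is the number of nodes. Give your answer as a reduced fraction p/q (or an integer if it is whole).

Distances from 1: 0:2, 2:2, 3:2, 4:1, 5:2, 6:2, 7:1, 8:2. Sum = 14.
n = 9, so closeness = 8/14 = 4/7.

4/7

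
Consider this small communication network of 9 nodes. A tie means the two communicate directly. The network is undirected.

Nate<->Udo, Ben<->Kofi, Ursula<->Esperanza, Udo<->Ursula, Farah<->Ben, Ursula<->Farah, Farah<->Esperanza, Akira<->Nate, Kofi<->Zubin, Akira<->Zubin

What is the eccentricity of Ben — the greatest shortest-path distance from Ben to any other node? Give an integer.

4

Distances from Ben: Akira:3, Esperanza:2, Farah:1, Kofi:1, Nate:4, Udo:3, Ursula:2, Zubin:2.
The largest is 4 (to Nate), so the eccentricity of Ben is 4.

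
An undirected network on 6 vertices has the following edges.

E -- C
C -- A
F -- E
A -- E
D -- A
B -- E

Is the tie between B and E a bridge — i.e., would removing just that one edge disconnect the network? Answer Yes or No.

Yes

Without the B–E edge there is no alternate route between B and E, so the network disconnects. It is a bridge.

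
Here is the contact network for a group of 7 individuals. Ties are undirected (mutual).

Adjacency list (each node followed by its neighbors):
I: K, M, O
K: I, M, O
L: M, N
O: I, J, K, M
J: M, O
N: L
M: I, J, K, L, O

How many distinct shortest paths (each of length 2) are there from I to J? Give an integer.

The shortest distance is 2. The length-2 paths are: I–O–J; I–M–J.
That gives 2 distinct shortest paths.

2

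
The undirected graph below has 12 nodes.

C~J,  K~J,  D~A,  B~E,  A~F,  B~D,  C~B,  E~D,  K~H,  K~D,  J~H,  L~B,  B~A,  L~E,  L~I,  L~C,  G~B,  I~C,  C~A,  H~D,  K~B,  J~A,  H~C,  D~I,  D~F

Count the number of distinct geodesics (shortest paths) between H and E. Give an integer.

The shortest distance is 2, and the only length-2 path is H–D–E. So there is exactly 1 shortest path.

1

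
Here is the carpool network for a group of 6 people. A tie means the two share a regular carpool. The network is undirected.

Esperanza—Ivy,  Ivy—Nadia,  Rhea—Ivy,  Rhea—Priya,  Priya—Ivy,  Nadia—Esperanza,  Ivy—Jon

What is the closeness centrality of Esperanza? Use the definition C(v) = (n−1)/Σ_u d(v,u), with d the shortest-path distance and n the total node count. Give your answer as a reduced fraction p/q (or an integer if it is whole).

Distances from Esperanza: Ivy:1, Jon:2, Nadia:1, Priya:2, Rhea:2. Sum = 8.
n = 6, so closeness = 5/8.

5/8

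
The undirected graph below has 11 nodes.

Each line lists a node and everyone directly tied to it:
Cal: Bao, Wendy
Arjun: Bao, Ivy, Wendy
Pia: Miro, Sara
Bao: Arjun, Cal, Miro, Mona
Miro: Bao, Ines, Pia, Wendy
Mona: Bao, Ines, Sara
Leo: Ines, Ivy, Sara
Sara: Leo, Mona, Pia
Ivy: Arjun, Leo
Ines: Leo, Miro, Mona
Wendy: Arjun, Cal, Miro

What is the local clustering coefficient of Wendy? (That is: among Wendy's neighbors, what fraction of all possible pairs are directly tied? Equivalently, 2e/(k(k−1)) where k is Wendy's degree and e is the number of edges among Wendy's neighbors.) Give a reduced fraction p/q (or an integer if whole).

Wendy's neighbors: Arjun, Cal, and Miro (k = 3).
Possible neighbor pairs: C(3,2) = 3. Edges among them: none → e = 0.
Clustering(Wendy) = 0/3 = 0.

0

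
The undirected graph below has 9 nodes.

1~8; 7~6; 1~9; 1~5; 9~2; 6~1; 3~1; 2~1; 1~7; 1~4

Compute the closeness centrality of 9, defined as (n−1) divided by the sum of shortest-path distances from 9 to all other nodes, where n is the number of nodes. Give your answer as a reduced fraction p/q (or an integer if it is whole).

4/7

Distances from 9: 1:1, 2:1, 3:2, 4:2, 5:2, 6:2, 7:2, 8:2. Sum = 14.
n = 9, so closeness = 8/14 = 4/7.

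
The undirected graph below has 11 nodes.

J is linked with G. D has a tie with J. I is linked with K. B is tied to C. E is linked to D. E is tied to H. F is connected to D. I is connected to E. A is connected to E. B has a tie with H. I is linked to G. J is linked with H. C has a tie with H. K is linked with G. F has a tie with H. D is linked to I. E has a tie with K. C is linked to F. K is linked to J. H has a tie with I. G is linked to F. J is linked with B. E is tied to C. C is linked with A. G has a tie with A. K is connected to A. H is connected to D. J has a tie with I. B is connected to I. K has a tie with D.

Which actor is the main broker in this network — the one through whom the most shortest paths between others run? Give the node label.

Unnormalized betweenness of each node: A:4/3, B:5/6, C:19/6, D:2, E:11/4, F:17/12, G:5/2, H:43/12, I:37/12, J:13/6, K:13/6.
H has the largest value, 43/12, making it the main broker — the node through which the most shortest paths run.

H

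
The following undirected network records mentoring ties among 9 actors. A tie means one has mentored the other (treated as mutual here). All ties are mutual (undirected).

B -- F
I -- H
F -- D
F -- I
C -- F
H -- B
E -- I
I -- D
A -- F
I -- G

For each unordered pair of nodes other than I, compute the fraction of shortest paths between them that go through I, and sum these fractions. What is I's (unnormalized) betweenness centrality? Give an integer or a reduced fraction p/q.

31/2

Pairs whose geodesics pass through I — C–E: 1; C–H: 1/2; C–G: 1; D–E: 1; D–H: 1; D–G: 1; A–E: 1; A–H: 1/2; A–G: 1; E–H: 1; E–G: 1; E–B: 2/2; E–F: 1; H–G: 1 … (+3 more pairs).
All other pairs contribute 0.
Summing the contributions gives betweenness(I) = 31/2.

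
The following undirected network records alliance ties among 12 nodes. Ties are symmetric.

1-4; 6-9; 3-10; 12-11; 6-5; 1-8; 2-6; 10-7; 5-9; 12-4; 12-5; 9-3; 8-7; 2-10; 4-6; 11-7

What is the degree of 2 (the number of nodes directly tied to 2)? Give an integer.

2

2 is directly tied to 6 and 10. That is 2 neighbors, so the degree of 2 is 2.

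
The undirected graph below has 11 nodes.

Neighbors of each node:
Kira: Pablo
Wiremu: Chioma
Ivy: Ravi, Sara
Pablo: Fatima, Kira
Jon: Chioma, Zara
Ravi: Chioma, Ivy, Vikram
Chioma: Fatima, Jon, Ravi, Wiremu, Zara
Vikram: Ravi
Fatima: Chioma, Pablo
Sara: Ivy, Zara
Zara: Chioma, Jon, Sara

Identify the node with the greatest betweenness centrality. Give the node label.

Unnormalized betweenness of each node: Chioma:63/2, Fatima:16, Ivy:2, Jon:0, Kira:0, Pablo:9, Ravi:29/2, Sara:3/2, Vikram:0, Wiremu:0, Zara:13/2.
Chioma has the largest value, 63/2, making it the main broker — the node through which the most shortest paths run.

Chioma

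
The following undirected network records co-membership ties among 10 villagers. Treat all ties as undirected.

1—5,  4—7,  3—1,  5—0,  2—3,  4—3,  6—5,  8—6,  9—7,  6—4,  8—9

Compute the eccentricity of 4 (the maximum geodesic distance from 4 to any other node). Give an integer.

Distances from 4: 0:3, 1:2, 2:2, 3:1, 5:2, 6:1, 7:1, 8:2, 9:2.
The largest is 3 (to 0), so the eccentricity of 4 is 3.

3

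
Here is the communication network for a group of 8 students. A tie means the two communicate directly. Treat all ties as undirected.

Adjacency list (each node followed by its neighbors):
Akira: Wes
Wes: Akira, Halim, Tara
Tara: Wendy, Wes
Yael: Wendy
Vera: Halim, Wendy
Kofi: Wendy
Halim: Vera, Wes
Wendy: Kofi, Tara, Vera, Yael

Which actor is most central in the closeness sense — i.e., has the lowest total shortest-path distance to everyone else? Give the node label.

Farness (sum of distances to all others) for each node — Akira:19, Halim:14, Kofi:17, Tara:12, Vera:13, Wendy:11, Wes:13, Yael:17.
The smallest farness is 11, for Wendy, so Wendy has the highest closeness.

Wendy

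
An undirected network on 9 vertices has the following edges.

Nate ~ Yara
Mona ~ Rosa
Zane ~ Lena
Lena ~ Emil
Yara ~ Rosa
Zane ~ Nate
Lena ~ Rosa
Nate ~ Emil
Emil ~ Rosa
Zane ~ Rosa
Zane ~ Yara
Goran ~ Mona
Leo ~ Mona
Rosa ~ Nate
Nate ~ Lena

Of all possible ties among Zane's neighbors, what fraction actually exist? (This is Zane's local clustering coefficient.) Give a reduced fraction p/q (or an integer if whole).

5/6

Zane's neighbors: Lena, Nate, Rosa, and Yara (k = 4).
Possible neighbor pairs: C(4,2) = 6. Edges among them: Lena–Nate, Lena–Rosa, Nate–Rosa, Nate–Yara, Rosa–Yara → e = 5.
Clustering(Zane) = 5/6.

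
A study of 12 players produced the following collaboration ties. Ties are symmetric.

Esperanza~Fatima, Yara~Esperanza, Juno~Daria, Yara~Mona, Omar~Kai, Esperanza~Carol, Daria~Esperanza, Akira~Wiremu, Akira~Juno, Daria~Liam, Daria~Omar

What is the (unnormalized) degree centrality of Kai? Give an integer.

1

Kai is directly tied to Omar. That is 1 neighbor, so the degree of Kai is 1.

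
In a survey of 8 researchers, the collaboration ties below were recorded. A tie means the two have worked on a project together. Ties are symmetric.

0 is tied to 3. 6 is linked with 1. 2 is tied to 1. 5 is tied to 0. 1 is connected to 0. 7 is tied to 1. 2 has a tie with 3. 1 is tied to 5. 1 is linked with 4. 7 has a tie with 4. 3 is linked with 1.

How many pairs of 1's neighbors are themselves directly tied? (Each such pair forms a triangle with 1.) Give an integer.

4

1's neighbors: 0, 2, 3, 4, 5, 6, and 7.
Neighbor pairs that are themselves tied: 1–0–3; 1–0–5; 1–2–3; 1–4–7. Each forms one triangle with 1, for 4 in total.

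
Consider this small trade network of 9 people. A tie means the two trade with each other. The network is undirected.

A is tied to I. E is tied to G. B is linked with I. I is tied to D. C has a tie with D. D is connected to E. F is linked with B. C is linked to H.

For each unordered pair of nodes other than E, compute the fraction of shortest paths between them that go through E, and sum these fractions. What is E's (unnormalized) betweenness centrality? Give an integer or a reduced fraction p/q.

Pairs whose geodesics pass through E — A–G: 1; G–H: 1; G–F: 1; G–D: 1; G–B: 1; G–I: 1; G–C: 1.
All other pairs contribute 0.
Summing the contributions gives betweenness(E) = 7.

7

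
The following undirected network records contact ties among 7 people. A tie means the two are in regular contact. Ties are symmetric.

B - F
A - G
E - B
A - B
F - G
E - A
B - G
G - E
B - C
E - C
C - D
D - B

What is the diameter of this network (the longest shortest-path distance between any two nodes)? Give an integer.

Eccentricity of each node (its greatest distance to any other): A:2, B:1, C:2, D:2, E:2, F:2, G:2.
The maximum eccentricity is 2, realized for instance by the pair C–F via C – B – F. So the diameter is 2.

2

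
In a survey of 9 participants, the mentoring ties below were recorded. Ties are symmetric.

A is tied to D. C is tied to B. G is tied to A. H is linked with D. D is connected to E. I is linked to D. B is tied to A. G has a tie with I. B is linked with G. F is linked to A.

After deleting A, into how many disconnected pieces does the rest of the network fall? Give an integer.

Without A, the remaining ties split the others into: {B, C, D, E, G, H, I}; {F}.
That's 2 separate components.

2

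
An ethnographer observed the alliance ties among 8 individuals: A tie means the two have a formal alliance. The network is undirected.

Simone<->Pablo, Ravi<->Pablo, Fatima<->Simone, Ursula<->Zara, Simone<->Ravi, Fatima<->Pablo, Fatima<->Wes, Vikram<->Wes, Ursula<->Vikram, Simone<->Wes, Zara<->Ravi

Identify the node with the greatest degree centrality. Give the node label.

Simone

Degrees — Fatima:3, Pablo:3, Ravi:3, Simone:4, Ursula:2, Vikram:2, Wes:3, Zara:2.
The maximum is 4, attained only by Simone.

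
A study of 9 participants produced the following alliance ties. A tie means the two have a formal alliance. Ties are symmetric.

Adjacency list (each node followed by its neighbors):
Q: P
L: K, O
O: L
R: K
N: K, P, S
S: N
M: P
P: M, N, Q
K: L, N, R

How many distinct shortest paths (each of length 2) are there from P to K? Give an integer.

1

The shortest distance is 2, and the only length-2 path is P–N–K. So there is exactly 1 shortest path.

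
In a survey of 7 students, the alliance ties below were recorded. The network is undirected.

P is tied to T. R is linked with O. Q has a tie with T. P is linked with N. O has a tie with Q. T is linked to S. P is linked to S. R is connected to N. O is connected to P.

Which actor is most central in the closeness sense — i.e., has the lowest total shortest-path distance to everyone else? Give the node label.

Farness (sum of distances to all others) for each node — N:11, O:9, P:8, Q:11, R:12, S:11, T:10.
The smallest farness is 8, for P, so P has the highest closeness.

P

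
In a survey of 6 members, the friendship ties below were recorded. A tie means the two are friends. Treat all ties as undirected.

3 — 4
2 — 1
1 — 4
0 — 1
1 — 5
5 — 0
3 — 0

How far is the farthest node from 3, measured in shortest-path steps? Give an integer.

Distances from 3: 0:1, 1:2, 2:3, 4:1, 5:2.
The largest is 3 (to 2), so the eccentricity of 3 is 3.

3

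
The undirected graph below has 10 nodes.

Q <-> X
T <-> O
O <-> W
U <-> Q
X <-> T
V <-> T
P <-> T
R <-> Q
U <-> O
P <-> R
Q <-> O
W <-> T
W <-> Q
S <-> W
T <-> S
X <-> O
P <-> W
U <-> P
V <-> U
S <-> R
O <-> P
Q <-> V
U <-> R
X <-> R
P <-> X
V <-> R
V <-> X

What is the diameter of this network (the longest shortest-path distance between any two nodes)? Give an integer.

Eccentricity of each node (its greatest distance to any other): O:2, P:2, Q:2, R:2, S:2, T:2, U:2, V:2, W:2, X:2.
The maximum eccentricity is 2, realized for instance by the pair T–U via T – O – U. So the diameter is 2.

2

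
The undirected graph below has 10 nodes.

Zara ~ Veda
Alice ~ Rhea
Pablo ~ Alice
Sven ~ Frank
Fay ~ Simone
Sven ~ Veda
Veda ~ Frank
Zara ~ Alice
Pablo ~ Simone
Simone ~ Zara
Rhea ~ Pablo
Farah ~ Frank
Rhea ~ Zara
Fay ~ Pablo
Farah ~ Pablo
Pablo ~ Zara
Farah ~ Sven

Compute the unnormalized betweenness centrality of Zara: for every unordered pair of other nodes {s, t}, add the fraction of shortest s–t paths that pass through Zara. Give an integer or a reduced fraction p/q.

9

Pairs whose geodesics pass through Zara — Simone–Alice: 1/2; Simone–Rhea: 1/2; Simone–Veda: 1; Simone–Sven: 1/2; Simone–Frank: 1/2; Pablo–Veda: 1; Fay–Veda: 2/2; Alice–Veda: 1; Alice–Sven: 1/2; Alice–Frank: 1/2; Rhea–Veda: 1; Rhea–Sven: 1/2; Rhea–Frank: 1/2.
All other pairs contribute 0.
Summing the contributions gives betweenness(Zara) = 9.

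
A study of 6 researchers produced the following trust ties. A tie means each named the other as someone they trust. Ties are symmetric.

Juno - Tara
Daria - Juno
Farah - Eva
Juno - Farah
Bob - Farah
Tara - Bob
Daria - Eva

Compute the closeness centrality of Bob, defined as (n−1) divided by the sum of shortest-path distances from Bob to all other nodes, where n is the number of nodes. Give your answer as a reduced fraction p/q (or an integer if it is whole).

Distances from Bob: Daria:3, Eva:2, Farah:1, Juno:2, Tara:1. Sum = 9.
n = 6, so closeness = 5/9.

5/9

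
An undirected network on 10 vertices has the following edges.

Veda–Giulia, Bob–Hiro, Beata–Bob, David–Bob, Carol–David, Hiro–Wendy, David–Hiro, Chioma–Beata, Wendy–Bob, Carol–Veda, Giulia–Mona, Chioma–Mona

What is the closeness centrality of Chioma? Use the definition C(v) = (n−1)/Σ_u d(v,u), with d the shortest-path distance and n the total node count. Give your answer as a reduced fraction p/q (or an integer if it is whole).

Distances from Chioma: Beata:1, Bob:2, Carol:4, David:3, Giulia:2, Hiro:3, Mona:1, Veda:3, Wendy:3. Sum = 22.
n = 10, so closeness = 9/22.

9/22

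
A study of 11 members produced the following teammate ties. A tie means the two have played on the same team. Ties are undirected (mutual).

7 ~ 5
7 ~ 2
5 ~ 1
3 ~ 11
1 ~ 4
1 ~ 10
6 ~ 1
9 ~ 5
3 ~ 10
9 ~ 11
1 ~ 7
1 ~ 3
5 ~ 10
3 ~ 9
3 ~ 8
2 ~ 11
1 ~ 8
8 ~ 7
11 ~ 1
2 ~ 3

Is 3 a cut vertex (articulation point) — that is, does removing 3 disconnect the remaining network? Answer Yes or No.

No

Even without 3, every remaining node can still reach every other (the residual graph is connected), so 3 is not a cut vertex.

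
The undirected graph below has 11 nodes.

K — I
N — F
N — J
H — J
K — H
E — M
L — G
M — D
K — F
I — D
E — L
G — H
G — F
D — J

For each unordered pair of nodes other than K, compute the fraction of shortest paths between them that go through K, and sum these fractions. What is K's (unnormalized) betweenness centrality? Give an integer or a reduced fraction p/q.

Pairs whose geodesics pass through K — M–F: 1/3; L–I: 2/3; G–I: 2/2; F–H: 1/2; F–I: 1; F–D: 1/2; N–I: 1/2; H–I: 1.
All other pairs contribute 0.
Summing the contributions gives betweenness(K) = 11/2.

11/2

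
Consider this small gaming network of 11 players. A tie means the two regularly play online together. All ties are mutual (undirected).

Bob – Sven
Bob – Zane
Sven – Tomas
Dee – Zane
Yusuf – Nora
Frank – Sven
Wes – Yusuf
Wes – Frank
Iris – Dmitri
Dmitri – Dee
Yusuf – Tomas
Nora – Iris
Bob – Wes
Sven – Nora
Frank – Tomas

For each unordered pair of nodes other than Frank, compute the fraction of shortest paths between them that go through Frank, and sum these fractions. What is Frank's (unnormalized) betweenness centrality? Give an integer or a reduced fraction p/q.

1

Pairs whose geodesics pass through Frank — Sven–Wes: 1/2; Tomas–Wes: 1/2.
All other pairs contribute 0.
Summing the contributions gives betweenness(Frank) = 1.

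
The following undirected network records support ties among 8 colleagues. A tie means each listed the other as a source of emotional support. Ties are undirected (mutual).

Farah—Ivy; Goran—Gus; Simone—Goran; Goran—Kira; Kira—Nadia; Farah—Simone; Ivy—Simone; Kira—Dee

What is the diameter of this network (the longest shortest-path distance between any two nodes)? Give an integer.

4

Eccentricity of each node (its greatest distance to any other): Dee:4, Farah:4, Goran:2, Gus:3, Ivy:4, Kira:3, Nadia:4, Simone:3.
The maximum eccentricity is 4, realized for instance by the pair Dee–Ivy via Dee – Kira – Goran – Simone – Ivy. So the diameter is 4.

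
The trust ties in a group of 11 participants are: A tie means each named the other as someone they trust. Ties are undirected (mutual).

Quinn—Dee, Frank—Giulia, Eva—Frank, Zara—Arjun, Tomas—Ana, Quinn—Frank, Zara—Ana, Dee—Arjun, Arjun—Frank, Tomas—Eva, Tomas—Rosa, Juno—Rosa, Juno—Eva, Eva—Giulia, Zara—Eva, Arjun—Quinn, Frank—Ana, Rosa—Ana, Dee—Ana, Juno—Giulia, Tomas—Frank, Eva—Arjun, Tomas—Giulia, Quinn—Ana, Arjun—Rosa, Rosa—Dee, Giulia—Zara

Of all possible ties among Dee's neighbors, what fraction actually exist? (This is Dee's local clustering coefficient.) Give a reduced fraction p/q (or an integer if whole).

Dee's neighbors: Ana, Arjun, Quinn, and Rosa (k = 4).
Possible neighbor pairs: C(4,2) = 6. Edges among them: Ana–Quinn, Ana–Rosa, Arjun–Quinn, Arjun–Rosa → e = 4.
Clustering(Dee) = 4/6 = 2/3.

2/3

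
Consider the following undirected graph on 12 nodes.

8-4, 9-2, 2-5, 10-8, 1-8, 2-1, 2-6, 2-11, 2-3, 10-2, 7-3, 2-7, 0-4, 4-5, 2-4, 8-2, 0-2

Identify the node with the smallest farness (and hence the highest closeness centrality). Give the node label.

Farness (sum of distances to all others) for each node — 0:20, 1:20, 2:11, 3:20, 4:18, 5:20, 6:21, 7:20, 8:18, 9:21, 10:20, 11:21.
The smallest farness is 11, for 2, so 2 has the highest closeness.

2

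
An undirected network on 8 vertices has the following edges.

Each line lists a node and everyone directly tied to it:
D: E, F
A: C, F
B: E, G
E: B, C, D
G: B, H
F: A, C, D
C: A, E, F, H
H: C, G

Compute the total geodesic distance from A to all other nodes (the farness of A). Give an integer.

14

Distances from A: B:3, C:1, D:2, E:2, F:1, G:3, H:2.
Sum = 3 + 1 + 2 + 2 + 1 + 3 + 2 = 14.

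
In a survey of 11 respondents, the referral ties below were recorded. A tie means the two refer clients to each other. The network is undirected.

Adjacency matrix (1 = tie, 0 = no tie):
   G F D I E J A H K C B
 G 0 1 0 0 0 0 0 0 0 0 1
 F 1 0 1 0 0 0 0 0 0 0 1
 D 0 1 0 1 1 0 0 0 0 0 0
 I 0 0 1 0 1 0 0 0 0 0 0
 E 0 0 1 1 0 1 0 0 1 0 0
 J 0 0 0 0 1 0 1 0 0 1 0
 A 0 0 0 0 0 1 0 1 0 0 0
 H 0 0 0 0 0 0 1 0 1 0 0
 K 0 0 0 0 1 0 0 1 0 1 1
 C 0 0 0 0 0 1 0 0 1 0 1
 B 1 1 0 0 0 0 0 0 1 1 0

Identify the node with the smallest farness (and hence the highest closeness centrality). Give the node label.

Farness (sum of distances to all others) for each node — A:25, B:18, C:19, D:20, E:17, F:21, G:24, H:22, I:23, J:19, K:16.
The smallest farness is 16, for K, so K has the highest closeness.

K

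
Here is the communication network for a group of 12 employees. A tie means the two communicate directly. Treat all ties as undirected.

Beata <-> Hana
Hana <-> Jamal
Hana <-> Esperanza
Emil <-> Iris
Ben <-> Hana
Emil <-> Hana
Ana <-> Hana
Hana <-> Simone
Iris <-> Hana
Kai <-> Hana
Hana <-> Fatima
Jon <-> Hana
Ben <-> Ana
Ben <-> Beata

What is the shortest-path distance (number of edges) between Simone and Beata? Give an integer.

One shortest route is Simone – Hana – Beata, which uses 2 edges, and Simone and Beata are not directly tied, so nothing shorter exists. So d(Simone,Beata) = 2.

2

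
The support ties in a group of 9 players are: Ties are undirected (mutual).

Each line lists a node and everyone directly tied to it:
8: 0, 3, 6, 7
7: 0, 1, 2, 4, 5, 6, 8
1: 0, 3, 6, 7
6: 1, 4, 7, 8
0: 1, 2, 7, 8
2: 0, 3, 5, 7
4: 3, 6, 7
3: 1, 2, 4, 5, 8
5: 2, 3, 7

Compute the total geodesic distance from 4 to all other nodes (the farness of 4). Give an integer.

Distances from 4: 0:2, 1:2, 2:2, 3:1, 5:2, 6:1, 7:1, 8:2.
Sum = 2 + 2 + 2 + 1 + 2 + 1 + 1 + 2 = 13.

13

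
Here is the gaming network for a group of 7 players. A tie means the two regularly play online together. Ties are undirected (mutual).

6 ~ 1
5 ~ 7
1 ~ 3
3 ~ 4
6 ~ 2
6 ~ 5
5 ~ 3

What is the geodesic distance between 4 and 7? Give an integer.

One shortest route is 4 – 3 – 5 – 7, which uses 3 edges, and at distance 2 from 4 we only reach {1, 5}, which does not include 7. So d(4,7) = 3.

3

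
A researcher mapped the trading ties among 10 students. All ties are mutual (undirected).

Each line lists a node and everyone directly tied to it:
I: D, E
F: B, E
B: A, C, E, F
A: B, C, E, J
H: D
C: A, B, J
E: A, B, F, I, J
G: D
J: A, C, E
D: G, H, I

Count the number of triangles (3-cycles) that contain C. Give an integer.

2

C's neighbors: A, B, and J.
Neighbor pairs that are themselves tied: C–A–B; C–A–J. Each forms one triangle with C, for 2 in total.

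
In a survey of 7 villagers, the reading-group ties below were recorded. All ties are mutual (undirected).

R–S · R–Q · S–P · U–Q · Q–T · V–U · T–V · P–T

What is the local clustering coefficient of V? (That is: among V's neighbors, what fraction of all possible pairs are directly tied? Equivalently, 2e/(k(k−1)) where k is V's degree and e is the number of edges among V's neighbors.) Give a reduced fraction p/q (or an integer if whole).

0

V's neighbors: T and U (k = 2).
Possible neighbor pairs: C(2,2) = 1. Edges among them: none → e = 0.
Clustering(V) = 0/1.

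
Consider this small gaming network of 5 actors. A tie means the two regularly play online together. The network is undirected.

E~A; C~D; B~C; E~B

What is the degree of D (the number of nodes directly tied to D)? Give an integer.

D is directly tied to C. That is 1 neighbor, so the degree of D is 1.

1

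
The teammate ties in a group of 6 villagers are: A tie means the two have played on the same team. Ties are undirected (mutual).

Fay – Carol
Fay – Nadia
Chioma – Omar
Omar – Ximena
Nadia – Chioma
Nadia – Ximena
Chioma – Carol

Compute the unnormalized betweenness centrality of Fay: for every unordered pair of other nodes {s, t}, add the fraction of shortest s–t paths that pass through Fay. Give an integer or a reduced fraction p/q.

5/6

Pairs whose geodesics pass through Fay — Ximena–Carol: 1/3; Nadia–Carol: 1/2.
All other pairs contribute 0.
Summing the contributions gives betweenness(Fay) = 5/6.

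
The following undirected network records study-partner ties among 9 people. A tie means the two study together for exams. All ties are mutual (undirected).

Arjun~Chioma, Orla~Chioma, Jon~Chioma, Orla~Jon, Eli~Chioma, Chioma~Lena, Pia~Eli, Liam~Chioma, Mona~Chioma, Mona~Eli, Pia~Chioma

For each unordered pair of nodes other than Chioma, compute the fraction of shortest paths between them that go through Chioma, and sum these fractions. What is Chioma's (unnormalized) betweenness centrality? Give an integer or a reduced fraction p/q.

Pairs whose geodesics pass through Chioma — Liam–Eli: 1; Liam–Orla: 1; Liam–Lena: 1; Liam–Jon: 1; Liam–Arjun: 1; Liam–Pia: 1; Liam–Mona: 1; Eli–Orla: 1; Eli–Lena: 1; Eli–Jon: 1; Eli–Arjun: 1; Orla–Lena: 1; Orla–Arjun: 1; Orla–Pia: 1 … (+11 more pairs).
All other pairs contribute 0.
Summing the contributions gives betweenness(Chioma) = 49/2.

49/2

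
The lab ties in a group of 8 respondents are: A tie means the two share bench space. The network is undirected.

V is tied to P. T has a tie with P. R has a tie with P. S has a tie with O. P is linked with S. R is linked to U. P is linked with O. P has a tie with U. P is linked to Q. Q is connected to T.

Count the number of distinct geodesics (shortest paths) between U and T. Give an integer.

1

The shortest distance is 2, and the only length-2 path is U–P–T. So there is exactly 1 shortest path.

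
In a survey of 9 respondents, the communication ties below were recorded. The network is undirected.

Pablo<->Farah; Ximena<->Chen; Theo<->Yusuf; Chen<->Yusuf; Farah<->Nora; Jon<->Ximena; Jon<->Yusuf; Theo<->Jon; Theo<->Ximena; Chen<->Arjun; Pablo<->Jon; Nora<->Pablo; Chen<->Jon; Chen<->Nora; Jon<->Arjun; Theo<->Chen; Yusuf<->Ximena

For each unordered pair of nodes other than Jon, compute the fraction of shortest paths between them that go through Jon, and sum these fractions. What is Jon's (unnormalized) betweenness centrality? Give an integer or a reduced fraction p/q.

Pairs whose geodesics pass through Jon — Yusuf–Arjun: 1/2; Yusuf–Pablo: 1; Yusuf–Farah: 1/2; Arjun–Ximena: 1/2; Arjun–Theo: 1/2; Arjun–Pablo: 1; Arjun–Farah: 1/2; Ximena–Pablo: 1; Ximena–Farah: 1/2; Theo–Pablo: 1; Theo–Farah: 1/2; Chen–Pablo: 1/2.
All other pairs contribute 0.
Summing the contributions gives betweenness(Jon) = 8.

8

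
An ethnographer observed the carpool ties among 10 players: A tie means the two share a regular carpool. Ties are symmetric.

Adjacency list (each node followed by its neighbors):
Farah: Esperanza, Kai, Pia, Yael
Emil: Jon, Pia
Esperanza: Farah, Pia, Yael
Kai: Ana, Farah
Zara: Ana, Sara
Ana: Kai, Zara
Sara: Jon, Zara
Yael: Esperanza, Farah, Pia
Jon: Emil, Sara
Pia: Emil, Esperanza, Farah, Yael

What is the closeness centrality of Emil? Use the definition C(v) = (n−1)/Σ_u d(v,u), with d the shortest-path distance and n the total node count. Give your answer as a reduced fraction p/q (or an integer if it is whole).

9/20

Distances from Emil: Ana:4, Esperanza:2, Farah:2, Jon:1, Kai:3, Pia:1, Sara:2, Yael:2, Zara:3. Sum = 20.
n = 10, so closeness = 9/20.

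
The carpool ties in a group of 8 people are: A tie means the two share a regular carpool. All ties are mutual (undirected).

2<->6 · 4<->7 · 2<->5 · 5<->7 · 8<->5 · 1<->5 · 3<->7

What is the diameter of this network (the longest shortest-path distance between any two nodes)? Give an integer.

Eccentricity of each node (its greatest distance to any other): 1:3, 2:3, 3:4, 4:4, 5:2, 6:4, 7:3, 8:3.
The maximum eccentricity is 4, realized for instance by the pair 4–6 via 4 – 7 – 5 – 2 – 6. So the diameter is 4.

4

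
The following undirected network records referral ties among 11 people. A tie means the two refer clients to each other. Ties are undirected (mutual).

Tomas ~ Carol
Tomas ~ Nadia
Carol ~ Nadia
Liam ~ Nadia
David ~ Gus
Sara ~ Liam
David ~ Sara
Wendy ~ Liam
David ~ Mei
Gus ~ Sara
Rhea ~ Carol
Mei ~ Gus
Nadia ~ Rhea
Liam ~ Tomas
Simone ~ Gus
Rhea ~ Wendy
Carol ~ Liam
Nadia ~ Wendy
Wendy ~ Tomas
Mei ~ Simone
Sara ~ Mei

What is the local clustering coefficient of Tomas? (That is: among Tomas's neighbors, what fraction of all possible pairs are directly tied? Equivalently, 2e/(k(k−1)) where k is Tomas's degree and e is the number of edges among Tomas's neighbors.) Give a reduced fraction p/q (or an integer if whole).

Tomas's neighbors: Carol, Liam, Nadia, and Wendy (k = 4).
Possible neighbor pairs: C(4,2) = 6. Edges among them: Carol–Liam, Carol–Nadia, Liam–Nadia, Liam–Wendy, Nadia–Wendy → e = 5.
Clustering(Tomas) = 5/6.

5/6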